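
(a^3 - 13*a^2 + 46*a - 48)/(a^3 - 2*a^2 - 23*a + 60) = (a^2 - 10*a + 16)/(a^2 + a - 20)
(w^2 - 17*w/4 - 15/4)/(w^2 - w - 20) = (w + 3/4)/(w + 4)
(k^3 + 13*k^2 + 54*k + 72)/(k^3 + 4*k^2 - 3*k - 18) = (k^2 + 10*k + 24)/(k^2 + k - 6)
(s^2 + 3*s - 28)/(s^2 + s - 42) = (s - 4)/(s - 6)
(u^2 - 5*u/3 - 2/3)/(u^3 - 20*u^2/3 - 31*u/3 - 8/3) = (u - 2)/(u^2 - 7*u - 8)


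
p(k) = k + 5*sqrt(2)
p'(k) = 1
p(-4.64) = 2.43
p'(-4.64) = 1.00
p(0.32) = 7.39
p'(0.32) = 1.00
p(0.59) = 7.66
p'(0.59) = 1.00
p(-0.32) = 6.75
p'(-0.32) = 1.00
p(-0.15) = 6.92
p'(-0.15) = 1.00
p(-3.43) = 3.64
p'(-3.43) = 1.00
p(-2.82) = 4.25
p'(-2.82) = 1.00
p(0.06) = 7.13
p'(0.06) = 1.00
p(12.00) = 19.07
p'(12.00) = 1.00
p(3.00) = 10.07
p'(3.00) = 1.00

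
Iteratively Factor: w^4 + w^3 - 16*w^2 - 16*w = (w + 1)*(w^3 - 16*w) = (w - 4)*(w + 1)*(w^2 + 4*w) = w*(w - 4)*(w + 1)*(w + 4)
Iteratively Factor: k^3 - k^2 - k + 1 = (k - 1)*(k^2 - 1) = (k - 1)^2*(k + 1)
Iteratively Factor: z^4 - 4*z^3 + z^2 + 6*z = (z - 2)*(z^3 - 2*z^2 - 3*z) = (z - 3)*(z - 2)*(z^2 + z) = z*(z - 3)*(z - 2)*(z + 1)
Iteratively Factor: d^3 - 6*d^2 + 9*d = (d - 3)*(d^2 - 3*d) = d*(d - 3)*(d - 3)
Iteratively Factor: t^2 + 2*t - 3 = (t - 1)*(t + 3)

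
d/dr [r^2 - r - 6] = 2*r - 1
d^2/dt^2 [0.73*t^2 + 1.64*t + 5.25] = 1.46000000000000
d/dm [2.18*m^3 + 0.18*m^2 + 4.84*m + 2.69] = 6.54*m^2 + 0.36*m + 4.84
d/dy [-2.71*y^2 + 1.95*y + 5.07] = 1.95 - 5.42*y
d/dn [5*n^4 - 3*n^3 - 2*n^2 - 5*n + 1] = 20*n^3 - 9*n^2 - 4*n - 5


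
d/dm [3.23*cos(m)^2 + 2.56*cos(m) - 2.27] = -(6.46*cos(m) + 2.56)*sin(m)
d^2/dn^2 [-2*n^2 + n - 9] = -4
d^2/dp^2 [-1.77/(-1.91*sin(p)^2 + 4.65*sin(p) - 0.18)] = (-25.828548*sin(p)^4 + 47.160765*sin(p)^3 + 2.90510100000003*sin(p)^2 - 95.80302*sin(p) + 75.326598)/(1.91*sin(p)^2 - 4.65*sin(p) + 0.18)^3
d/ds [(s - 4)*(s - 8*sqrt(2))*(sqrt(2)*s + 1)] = 3*sqrt(2)*s^2 - 30*s - 8*sqrt(2)*s - 8*sqrt(2) + 60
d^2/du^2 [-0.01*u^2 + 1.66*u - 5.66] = -0.0200000000000000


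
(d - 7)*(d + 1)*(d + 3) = d^3 - 3*d^2 - 25*d - 21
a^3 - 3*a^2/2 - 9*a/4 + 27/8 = (a - 3/2)^2*(a + 3/2)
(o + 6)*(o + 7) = o^2 + 13*o + 42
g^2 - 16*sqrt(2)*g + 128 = (g - 8*sqrt(2))^2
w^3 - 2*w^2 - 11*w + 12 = (w - 4)*(w - 1)*(w + 3)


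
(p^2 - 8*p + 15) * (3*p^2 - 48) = 3*p^4 - 24*p^3 - 3*p^2 + 384*p - 720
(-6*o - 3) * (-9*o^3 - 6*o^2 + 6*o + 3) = 54*o^4 + 63*o^3 - 18*o^2 - 36*o - 9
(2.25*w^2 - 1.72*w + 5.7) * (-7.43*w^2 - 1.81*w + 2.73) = -16.7175*w^4 + 8.7071*w^3 - 33.0953*w^2 - 15.0126*w + 15.561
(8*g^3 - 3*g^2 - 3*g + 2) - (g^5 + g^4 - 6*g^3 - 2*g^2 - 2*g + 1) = -g^5 - g^4 + 14*g^3 - g^2 - g + 1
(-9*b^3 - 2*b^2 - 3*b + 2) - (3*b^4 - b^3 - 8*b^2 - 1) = -3*b^4 - 8*b^3 + 6*b^2 - 3*b + 3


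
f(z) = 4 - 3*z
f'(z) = -3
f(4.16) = -8.48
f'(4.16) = -3.00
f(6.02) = -14.06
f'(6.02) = -3.00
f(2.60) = -3.80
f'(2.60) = -3.00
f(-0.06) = 4.18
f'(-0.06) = -3.00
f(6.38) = -15.14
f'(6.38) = -3.00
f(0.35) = 2.95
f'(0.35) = -3.00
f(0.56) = 2.32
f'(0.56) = -3.00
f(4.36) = -9.08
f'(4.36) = -3.00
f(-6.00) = 22.00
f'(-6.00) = -3.00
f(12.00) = -32.00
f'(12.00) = -3.00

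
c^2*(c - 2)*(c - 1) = c^4 - 3*c^3 + 2*c^2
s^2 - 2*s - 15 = (s - 5)*(s + 3)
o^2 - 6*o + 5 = (o - 5)*(o - 1)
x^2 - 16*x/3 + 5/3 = (x - 5)*(x - 1/3)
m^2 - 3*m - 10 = (m - 5)*(m + 2)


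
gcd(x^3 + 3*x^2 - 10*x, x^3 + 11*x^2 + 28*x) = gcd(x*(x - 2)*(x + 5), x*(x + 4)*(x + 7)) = x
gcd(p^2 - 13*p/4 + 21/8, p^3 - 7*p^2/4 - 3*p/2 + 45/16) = p - 3/2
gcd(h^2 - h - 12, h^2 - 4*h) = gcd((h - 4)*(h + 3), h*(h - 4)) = h - 4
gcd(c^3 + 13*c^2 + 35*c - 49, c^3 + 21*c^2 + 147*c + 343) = c^2 + 14*c + 49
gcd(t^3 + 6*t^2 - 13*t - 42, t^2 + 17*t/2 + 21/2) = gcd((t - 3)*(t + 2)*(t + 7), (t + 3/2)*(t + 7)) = t + 7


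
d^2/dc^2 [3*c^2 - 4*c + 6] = 6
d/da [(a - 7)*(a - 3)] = 2*a - 10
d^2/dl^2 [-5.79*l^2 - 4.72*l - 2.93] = -11.5800000000000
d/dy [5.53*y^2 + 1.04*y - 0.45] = 11.06*y + 1.04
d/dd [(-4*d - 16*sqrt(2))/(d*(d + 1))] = 4*(d^2 + 8*sqrt(2)*d + 4*sqrt(2))/(d^2*(d^2 + 2*d + 1))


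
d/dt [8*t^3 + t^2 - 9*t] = 24*t^2 + 2*t - 9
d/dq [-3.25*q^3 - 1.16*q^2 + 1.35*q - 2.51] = -9.75*q^2 - 2.32*q + 1.35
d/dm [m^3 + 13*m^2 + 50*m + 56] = 3*m^2 + 26*m + 50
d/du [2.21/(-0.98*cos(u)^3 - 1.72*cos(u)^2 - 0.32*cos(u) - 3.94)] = (6.4974*sin(u)^2 - 7.6024*cos(u) - 7.2046)*sin(u)/(0.98*cos(u)^3 + 1.72*cos(u)^2 + 0.32*cos(u) + 3.94)^2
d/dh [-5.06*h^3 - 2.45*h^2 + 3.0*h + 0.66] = -15.18*h^2 - 4.9*h + 3.0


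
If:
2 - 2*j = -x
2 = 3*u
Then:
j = x/2 + 1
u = 2/3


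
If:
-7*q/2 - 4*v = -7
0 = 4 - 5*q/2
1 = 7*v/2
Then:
No Solution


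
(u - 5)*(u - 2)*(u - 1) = u^3 - 8*u^2 + 17*u - 10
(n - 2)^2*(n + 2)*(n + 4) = n^4 + 2*n^3 - 12*n^2 - 8*n + 32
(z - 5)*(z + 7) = z^2 + 2*z - 35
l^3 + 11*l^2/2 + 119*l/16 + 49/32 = (l + 1/4)*(l + 7/4)*(l + 7/2)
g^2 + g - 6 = (g - 2)*(g + 3)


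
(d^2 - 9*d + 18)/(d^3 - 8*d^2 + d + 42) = (d - 6)/(d^2 - 5*d - 14)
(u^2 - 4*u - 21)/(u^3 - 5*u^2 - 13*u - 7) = (u + 3)/(u^2 + 2*u + 1)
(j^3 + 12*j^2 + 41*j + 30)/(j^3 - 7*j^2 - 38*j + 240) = (j^2 + 6*j + 5)/(j^2 - 13*j + 40)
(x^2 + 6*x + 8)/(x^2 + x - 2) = (x + 4)/(x - 1)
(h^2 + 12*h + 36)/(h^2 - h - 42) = (h + 6)/(h - 7)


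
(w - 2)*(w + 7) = w^2 + 5*w - 14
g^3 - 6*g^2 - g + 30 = (g - 5)*(g - 3)*(g + 2)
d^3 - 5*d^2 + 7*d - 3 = (d - 3)*(d - 1)^2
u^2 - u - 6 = (u - 3)*(u + 2)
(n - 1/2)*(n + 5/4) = n^2 + 3*n/4 - 5/8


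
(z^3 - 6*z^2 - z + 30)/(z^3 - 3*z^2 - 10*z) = (z - 3)/z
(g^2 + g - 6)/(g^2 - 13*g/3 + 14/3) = 3*(g + 3)/(3*g - 7)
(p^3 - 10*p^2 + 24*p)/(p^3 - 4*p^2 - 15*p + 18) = p*(p - 4)/(p^2 + 2*p - 3)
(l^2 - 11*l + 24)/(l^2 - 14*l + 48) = (l - 3)/(l - 6)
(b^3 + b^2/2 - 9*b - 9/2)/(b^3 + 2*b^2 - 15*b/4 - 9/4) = 2*(b - 3)/(2*b - 3)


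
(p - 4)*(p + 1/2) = p^2 - 7*p/2 - 2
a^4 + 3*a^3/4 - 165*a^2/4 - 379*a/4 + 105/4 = (a - 7)*(a - 1/4)*(a + 3)*(a + 5)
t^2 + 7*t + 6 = (t + 1)*(t + 6)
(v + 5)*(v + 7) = v^2 + 12*v + 35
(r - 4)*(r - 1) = r^2 - 5*r + 4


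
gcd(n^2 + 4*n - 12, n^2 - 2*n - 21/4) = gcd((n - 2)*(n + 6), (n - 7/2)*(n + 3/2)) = 1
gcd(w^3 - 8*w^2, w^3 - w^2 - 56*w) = w^2 - 8*w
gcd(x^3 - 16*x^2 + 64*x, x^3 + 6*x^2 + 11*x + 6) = 1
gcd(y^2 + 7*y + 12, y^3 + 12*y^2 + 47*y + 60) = y^2 + 7*y + 12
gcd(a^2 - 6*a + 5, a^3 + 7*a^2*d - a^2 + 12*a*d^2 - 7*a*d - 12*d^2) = a - 1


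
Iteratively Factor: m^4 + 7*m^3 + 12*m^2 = (m + 3)*(m^3 + 4*m^2) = m*(m + 3)*(m^2 + 4*m) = m*(m + 3)*(m + 4)*(m)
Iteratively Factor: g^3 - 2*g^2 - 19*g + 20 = (g - 1)*(g^2 - g - 20) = (g - 5)*(g - 1)*(g + 4)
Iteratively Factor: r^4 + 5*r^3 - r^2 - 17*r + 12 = (r + 4)*(r^3 + r^2 - 5*r + 3) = (r - 1)*(r + 4)*(r^2 + 2*r - 3) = (r - 1)*(r + 3)*(r + 4)*(r - 1)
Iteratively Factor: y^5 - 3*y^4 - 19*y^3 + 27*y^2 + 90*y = (y - 3)*(y^4 - 19*y^2 - 30*y) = y*(y - 3)*(y^3 - 19*y - 30) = y*(y - 3)*(y + 3)*(y^2 - 3*y - 10) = y*(y - 5)*(y - 3)*(y + 3)*(y + 2)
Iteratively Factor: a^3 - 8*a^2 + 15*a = (a - 3)*(a^2 - 5*a) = (a - 5)*(a - 3)*(a)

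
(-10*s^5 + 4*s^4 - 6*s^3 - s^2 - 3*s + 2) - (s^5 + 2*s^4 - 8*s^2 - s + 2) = -11*s^5 + 2*s^4 - 6*s^3 + 7*s^2 - 2*s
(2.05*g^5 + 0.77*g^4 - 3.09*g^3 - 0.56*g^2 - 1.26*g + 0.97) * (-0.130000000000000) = -0.2665*g^5 - 0.1001*g^4 + 0.4017*g^3 + 0.0728*g^2 + 0.1638*g - 0.1261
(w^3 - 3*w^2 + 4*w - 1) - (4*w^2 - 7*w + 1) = w^3 - 7*w^2 + 11*w - 2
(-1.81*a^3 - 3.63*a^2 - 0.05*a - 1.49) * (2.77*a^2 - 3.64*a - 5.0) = -5.0137*a^5 - 3.4667*a^4 + 22.1247*a^3 + 14.2047*a^2 + 5.6736*a + 7.45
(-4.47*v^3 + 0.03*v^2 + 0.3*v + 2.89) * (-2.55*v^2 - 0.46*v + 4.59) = 11.3985*v^5 + 1.9797*v^4 - 21.2961*v^3 - 7.3698*v^2 + 0.0475999999999999*v + 13.2651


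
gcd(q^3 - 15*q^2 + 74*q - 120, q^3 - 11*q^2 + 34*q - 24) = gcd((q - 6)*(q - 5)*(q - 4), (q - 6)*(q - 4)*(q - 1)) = q^2 - 10*q + 24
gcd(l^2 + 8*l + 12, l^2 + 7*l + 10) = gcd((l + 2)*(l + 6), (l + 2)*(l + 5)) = l + 2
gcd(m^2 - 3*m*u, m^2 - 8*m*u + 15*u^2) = -m + 3*u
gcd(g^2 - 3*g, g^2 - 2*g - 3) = g - 3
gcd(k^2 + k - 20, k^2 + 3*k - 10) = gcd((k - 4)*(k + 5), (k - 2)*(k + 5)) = k + 5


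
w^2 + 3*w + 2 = (w + 1)*(w + 2)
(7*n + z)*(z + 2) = 7*n*z + 14*n + z^2 + 2*z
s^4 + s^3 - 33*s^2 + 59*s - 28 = (s - 4)*(s - 1)^2*(s + 7)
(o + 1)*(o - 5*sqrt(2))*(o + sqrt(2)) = o^3 - 4*sqrt(2)*o^2 + o^2 - 10*o - 4*sqrt(2)*o - 10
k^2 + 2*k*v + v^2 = (k + v)^2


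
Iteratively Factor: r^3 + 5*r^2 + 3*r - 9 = (r + 3)*(r^2 + 2*r - 3) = (r - 1)*(r + 3)*(r + 3)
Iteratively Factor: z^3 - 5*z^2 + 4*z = (z - 1)*(z^2 - 4*z) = (z - 4)*(z - 1)*(z)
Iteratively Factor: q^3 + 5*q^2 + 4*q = (q)*(q^2 + 5*q + 4) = q*(q + 1)*(q + 4)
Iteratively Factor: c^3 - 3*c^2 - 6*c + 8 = (c - 4)*(c^2 + c - 2) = (c - 4)*(c + 2)*(c - 1)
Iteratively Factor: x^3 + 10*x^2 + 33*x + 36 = (x + 3)*(x^2 + 7*x + 12) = (x + 3)^2*(x + 4)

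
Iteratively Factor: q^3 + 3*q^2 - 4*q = (q)*(q^2 + 3*q - 4) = q*(q + 4)*(q - 1)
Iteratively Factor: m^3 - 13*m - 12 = (m - 4)*(m^2 + 4*m + 3) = (m - 4)*(m + 1)*(m + 3)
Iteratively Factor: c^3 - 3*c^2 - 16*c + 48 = (c - 4)*(c^2 + c - 12) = (c - 4)*(c + 4)*(c - 3)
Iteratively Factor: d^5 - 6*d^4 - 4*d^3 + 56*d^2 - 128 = (d + 2)*(d^4 - 8*d^3 + 12*d^2 + 32*d - 64) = (d + 2)^2*(d^3 - 10*d^2 + 32*d - 32) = (d - 2)*(d + 2)^2*(d^2 - 8*d + 16) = (d - 4)*(d - 2)*(d + 2)^2*(d - 4)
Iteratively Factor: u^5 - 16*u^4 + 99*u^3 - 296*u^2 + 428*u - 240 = (u - 2)*(u^4 - 14*u^3 + 71*u^2 - 154*u + 120) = (u - 5)*(u - 2)*(u^3 - 9*u^2 + 26*u - 24) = (u - 5)*(u - 2)^2*(u^2 - 7*u + 12) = (u - 5)*(u - 3)*(u - 2)^2*(u - 4)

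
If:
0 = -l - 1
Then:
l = -1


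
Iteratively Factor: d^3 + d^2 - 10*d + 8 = (d - 2)*(d^2 + 3*d - 4) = (d - 2)*(d + 4)*(d - 1)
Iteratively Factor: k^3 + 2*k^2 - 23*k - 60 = (k - 5)*(k^2 + 7*k + 12) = (k - 5)*(k + 4)*(k + 3)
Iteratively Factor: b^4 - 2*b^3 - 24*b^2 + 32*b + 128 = (b + 4)*(b^3 - 6*b^2 + 32) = (b + 2)*(b + 4)*(b^2 - 8*b + 16) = (b - 4)*(b + 2)*(b + 4)*(b - 4)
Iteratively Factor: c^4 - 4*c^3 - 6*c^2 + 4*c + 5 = (c + 1)*(c^3 - 5*c^2 - c + 5) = (c - 5)*(c + 1)*(c^2 - 1) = (c - 5)*(c - 1)*(c + 1)*(c + 1)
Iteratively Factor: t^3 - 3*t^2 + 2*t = (t - 1)*(t^2 - 2*t) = t*(t - 1)*(t - 2)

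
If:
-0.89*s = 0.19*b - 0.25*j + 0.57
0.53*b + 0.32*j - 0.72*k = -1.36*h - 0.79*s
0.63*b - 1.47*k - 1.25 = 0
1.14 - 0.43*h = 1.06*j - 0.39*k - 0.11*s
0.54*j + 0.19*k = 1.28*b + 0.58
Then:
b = -0.23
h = -0.41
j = 0.86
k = -0.95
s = -0.35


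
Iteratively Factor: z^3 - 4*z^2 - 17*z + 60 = (z + 4)*(z^2 - 8*z + 15) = (z - 5)*(z + 4)*(z - 3)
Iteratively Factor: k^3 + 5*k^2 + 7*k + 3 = (k + 1)*(k^2 + 4*k + 3) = (k + 1)^2*(k + 3)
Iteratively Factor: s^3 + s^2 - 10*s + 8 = (s + 4)*(s^2 - 3*s + 2) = (s - 2)*(s + 4)*(s - 1)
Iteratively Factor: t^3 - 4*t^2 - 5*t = (t)*(t^2 - 4*t - 5) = t*(t + 1)*(t - 5)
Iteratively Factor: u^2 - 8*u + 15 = (u - 5)*(u - 3)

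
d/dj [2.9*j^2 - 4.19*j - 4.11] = 5.8*j - 4.19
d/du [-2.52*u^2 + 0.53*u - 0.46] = 0.53 - 5.04*u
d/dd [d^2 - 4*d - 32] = 2*d - 4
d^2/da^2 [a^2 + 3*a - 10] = 2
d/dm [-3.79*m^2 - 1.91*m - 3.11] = -7.58*m - 1.91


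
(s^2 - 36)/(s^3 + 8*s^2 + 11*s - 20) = (s^2 - 36)/(s^3 + 8*s^2 + 11*s - 20)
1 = 1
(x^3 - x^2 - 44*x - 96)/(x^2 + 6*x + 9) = (x^2 - 4*x - 32)/(x + 3)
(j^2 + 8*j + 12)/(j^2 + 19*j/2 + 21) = 2*(j + 2)/(2*j + 7)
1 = 1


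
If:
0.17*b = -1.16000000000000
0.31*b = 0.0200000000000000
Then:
No Solution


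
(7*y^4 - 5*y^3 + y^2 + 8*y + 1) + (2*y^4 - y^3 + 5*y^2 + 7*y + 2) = 9*y^4 - 6*y^3 + 6*y^2 + 15*y + 3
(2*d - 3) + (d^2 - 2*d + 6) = d^2 + 3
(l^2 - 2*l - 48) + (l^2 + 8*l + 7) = 2*l^2 + 6*l - 41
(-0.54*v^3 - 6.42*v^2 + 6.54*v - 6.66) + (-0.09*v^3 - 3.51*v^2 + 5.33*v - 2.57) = -0.63*v^3 - 9.93*v^2 + 11.87*v - 9.23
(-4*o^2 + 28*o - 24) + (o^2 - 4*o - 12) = -3*o^2 + 24*o - 36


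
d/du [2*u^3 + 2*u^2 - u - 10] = 6*u^2 + 4*u - 1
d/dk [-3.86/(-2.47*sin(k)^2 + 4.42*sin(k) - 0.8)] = (17.0612 - 19.0684*sin(k))*cos(k)/(2.47*sin(k)^2 - 4.42*sin(k) + 0.8)^2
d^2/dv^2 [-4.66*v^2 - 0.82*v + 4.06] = -9.32000000000000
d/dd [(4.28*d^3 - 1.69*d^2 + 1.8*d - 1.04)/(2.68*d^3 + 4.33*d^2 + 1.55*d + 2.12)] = (-7.105427357601e-15*d^5 + 23.0616*d^4 + 3.62*d^3 + 25.1689*d^2 + 1.8408*d + 5.428)/(7.1824*d^6 + 23.2088*d^5 + 27.0569*d^4 + 24.7862*d^3 + 20.7617*d^2 + 6.572*d + 4.4944)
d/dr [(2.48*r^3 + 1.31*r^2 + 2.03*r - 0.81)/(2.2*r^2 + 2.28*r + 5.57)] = (5.456*r^4 + 11.3088*r^3 + 39.9616*r^2 + 18.1574*r + 13.1539)/(4.84*r^4 + 10.032*r^3 + 29.7064*r^2 + 25.3992*r + 31.0249)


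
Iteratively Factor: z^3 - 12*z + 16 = (z - 2)*(z^2 + 2*z - 8) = (z - 2)*(z + 4)*(z - 2)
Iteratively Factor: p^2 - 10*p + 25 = (p - 5)*(p - 5)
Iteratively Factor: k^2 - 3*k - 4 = (k + 1)*(k - 4)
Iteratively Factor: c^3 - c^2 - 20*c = (c + 4)*(c^2 - 5*c) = (c - 5)*(c + 4)*(c)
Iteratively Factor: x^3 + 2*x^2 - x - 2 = (x - 1)*(x^2 + 3*x + 2) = (x - 1)*(x + 2)*(x + 1)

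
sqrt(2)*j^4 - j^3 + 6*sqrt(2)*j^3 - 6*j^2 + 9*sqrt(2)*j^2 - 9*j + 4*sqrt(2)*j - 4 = (j + 1)*(j + 4)*(j - sqrt(2)/2)*(sqrt(2)*j + sqrt(2))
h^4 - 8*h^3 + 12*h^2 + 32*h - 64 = (h - 4)^2*(h - 2)*(h + 2)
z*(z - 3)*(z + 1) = z^3 - 2*z^2 - 3*z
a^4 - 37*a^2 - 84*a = a*(a - 7)*(a + 3)*(a + 4)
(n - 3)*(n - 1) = n^2 - 4*n + 3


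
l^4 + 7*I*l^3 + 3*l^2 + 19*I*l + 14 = (l - I)^2*(l + 2*I)*(l + 7*I)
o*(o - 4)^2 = o^3 - 8*o^2 + 16*o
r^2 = r^2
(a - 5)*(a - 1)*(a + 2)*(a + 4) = a^4 - 23*a^2 - 18*a + 40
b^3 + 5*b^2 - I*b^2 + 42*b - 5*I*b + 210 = (b + 5)*(b - 7*I)*(b + 6*I)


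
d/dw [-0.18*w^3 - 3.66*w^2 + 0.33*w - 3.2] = -0.54*w^2 - 7.32*w + 0.33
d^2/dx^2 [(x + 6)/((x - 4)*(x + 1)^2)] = 2*(3*x^3 + 24*x^2 - 136*x + 218)/(x^7 - 8*x^6 + 6*x^5 + 60*x^4 - 15*x^3 - 204*x^2 - 208*x - 64)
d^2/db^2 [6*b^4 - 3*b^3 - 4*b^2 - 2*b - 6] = 72*b^2 - 18*b - 8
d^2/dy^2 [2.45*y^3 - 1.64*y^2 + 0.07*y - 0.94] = 14.7*y - 3.28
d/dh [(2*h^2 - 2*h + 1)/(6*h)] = 1/3 - 1/(6*h^2)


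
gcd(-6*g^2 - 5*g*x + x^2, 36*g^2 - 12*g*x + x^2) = -6*g + x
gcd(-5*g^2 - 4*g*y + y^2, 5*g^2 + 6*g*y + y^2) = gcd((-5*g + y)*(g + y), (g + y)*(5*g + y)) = g + y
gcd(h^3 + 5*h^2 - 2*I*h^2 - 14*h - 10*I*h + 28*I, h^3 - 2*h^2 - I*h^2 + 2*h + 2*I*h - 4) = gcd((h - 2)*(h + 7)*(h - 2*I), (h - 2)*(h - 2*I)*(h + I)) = h^2 + h*(-2 - 2*I) + 4*I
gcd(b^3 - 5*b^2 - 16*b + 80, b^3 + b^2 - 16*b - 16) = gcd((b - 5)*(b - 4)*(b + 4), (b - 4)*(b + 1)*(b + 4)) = b^2 - 16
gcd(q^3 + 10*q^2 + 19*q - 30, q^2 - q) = q - 1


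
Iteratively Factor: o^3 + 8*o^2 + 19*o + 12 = (o + 4)*(o^2 + 4*o + 3) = (o + 1)*(o + 4)*(o + 3)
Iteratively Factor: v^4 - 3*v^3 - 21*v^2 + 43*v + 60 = (v + 1)*(v^3 - 4*v^2 - 17*v + 60) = (v - 3)*(v + 1)*(v^2 - v - 20) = (v - 5)*(v - 3)*(v + 1)*(v + 4)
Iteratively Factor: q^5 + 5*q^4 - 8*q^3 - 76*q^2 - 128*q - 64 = (q + 2)*(q^4 + 3*q^3 - 14*q^2 - 48*q - 32) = (q + 1)*(q + 2)*(q^3 + 2*q^2 - 16*q - 32) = (q + 1)*(q + 2)^2*(q^2 - 16) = (q + 1)*(q + 2)^2*(q + 4)*(q - 4)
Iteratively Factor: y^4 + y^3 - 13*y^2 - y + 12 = (y - 3)*(y^3 + 4*y^2 - y - 4) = (y - 3)*(y + 1)*(y^2 + 3*y - 4) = (y - 3)*(y + 1)*(y + 4)*(y - 1)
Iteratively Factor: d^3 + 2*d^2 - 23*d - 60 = (d - 5)*(d^2 + 7*d + 12) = (d - 5)*(d + 4)*(d + 3)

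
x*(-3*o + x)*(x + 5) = -3*o*x^2 - 15*o*x + x^3 + 5*x^2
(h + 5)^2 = h^2 + 10*h + 25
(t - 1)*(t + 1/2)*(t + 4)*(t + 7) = t^4 + 21*t^3/2 + 22*t^2 - 39*t/2 - 14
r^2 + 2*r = r*(r + 2)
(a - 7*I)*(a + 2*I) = a^2 - 5*I*a + 14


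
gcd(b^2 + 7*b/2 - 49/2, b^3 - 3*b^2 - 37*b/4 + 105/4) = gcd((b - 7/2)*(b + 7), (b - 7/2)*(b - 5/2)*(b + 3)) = b - 7/2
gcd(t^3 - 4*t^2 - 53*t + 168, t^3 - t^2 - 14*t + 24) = t - 3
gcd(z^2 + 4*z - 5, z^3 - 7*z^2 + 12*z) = 1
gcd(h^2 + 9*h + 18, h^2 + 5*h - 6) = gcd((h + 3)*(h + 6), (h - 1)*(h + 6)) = h + 6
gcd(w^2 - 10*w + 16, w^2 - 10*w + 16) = w^2 - 10*w + 16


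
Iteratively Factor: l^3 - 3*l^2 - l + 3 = (l - 3)*(l^2 - 1) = (l - 3)*(l - 1)*(l + 1)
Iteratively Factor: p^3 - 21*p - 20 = (p + 4)*(p^2 - 4*p - 5) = (p - 5)*(p + 4)*(p + 1)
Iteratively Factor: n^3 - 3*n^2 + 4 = (n - 2)*(n^2 - n - 2) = (n - 2)*(n + 1)*(n - 2)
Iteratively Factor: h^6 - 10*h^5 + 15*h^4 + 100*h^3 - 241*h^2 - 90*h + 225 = (h + 3)*(h^5 - 13*h^4 + 54*h^3 - 62*h^2 - 55*h + 75) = (h - 3)*(h + 3)*(h^4 - 10*h^3 + 24*h^2 + 10*h - 25) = (h - 3)*(h - 1)*(h + 3)*(h^3 - 9*h^2 + 15*h + 25) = (h - 5)*(h - 3)*(h - 1)*(h + 3)*(h^2 - 4*h - 5) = (h - 5)*(h - 3)*(h - 1)*(h + 1)*(h + 3)*(h - 5)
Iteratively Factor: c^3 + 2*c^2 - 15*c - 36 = (c - 4)*(c^2 + 6*c + 9) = (c - 4)*(c + 3)*(c + 3)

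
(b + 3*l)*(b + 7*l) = b^2 + 10*b*l + 21*l^2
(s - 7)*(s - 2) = s^2 - 9*s + 14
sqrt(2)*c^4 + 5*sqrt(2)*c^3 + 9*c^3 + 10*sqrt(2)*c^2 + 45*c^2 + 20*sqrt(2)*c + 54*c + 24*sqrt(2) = (c + 2)*(c + 3)*(c + 4*sqrt(2))*(sqrt(2)*c + 1)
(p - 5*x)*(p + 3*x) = p^2 - 2*p*x - 15*x^2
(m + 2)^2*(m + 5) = m^3 + 9*m^2 + 24*m + 20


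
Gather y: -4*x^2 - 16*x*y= -4*x^2 - 16*x*y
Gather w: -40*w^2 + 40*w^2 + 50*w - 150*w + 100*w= 0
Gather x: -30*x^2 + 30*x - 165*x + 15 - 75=-30*x^2 - 135*x - 60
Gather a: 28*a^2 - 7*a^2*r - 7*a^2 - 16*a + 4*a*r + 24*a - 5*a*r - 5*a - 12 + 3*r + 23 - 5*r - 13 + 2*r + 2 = a^2*(21 - 7*r) + a*(3 - r)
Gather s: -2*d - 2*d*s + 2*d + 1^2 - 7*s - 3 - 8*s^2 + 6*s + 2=-8*s^2 + s*(-2*d - 1)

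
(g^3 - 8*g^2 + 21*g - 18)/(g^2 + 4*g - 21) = (g^2 - 5*g + 6)/(g + 7)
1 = 1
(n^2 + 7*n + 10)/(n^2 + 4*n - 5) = (n + 2)/(n - 1)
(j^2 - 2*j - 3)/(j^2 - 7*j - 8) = (j - 3)/(j - 8)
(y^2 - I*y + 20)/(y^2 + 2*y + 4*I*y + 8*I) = (y - 5*I)/(y + 2)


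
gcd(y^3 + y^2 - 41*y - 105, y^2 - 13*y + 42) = y - 7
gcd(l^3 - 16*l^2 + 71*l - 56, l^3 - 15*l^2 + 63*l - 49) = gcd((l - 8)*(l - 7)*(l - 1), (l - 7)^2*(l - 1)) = l^2 - 8*l + 7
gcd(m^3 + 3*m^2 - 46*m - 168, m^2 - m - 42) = m^2 - m - 42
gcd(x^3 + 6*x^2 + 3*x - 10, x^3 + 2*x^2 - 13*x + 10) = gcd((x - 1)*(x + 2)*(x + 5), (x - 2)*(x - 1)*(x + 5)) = x^2 + 4*x - 5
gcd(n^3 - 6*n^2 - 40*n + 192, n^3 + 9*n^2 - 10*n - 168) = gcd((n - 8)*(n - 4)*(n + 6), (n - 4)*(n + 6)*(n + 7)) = n^2 + 2*n - 24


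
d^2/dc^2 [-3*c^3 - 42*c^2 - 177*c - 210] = -18*c - 84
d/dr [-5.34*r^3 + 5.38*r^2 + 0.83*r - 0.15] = -16.02*r^2 + 10.76*r + 0.83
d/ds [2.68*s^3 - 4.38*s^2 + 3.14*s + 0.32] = 8.04*s^2 - 8.76*s + 3.14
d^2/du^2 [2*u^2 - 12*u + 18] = 4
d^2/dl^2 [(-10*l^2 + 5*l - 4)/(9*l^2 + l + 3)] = 2*(495*l^3 - 162*l^2 - 513*l - 1)/(729*l^6 + 243*l^5 + 756*l^4 + 163*l^3 + 252*l^2 + 27*l + 27)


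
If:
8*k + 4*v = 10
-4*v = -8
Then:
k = 1/4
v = 2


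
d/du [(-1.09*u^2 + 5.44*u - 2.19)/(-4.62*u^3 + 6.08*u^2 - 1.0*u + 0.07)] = (-5.0358*u^4 + 50.2656*u^3 - 62.3386*u^2 + 26.4778*u - 1.8092)/(21.3444*u^6 - 56.1792*u^5 + 46.2064*u^4 - 12.8068*u^3 + 1.8512*u^2 - 0.14*u + 0.0049)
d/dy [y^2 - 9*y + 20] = 2*y - 9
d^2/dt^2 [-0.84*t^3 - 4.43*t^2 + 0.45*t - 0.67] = -5.04*t - 8.86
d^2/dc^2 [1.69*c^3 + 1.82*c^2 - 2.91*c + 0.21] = 10.14*c + 3.64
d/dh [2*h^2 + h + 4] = 4*h + 1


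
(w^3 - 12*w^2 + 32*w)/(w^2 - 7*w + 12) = w*(w - 8)/(w - 3)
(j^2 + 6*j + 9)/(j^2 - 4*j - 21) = (j + 3)/(j - 7)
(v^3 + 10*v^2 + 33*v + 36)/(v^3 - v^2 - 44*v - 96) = (v + 3)/(v - 8)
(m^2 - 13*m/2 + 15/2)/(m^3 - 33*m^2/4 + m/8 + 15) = 4*(m - 5)/(4*m^2 - 27*m - 40)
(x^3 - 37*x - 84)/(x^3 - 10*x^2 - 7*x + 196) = (x + 3)/(x - 7)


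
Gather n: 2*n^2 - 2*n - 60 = 2*n^2 - 2*n - 60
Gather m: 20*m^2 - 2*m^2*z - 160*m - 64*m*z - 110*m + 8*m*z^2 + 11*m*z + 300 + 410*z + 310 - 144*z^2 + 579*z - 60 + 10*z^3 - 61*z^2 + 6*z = m^2*(20 - 2*z) + m*(8*z^2 - 53*z - 270) + 10*z^3 - 205*z^2 + 995*z + 550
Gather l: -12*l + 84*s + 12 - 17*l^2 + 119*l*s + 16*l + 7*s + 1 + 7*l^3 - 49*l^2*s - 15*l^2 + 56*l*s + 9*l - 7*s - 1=7*l^3 + l^2*(-49*s - 32) + l*(175*s + 13) + 84*s + 12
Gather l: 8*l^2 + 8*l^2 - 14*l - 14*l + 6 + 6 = 16*l^2 - 28*l + 12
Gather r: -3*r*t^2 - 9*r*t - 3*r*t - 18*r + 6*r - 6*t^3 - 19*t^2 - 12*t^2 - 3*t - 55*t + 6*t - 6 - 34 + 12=r*(-3*t^2 - 12*t - 12) - 6*t^3 - 31*t^2 - 52*t - 28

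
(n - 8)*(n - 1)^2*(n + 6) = n^4 - 4*n^3 - 43*n^2 + 94*n - 48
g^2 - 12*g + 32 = (g - 8)*(g - 4)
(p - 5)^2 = p^2 - 10*p + 25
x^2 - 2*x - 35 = (x - 7)*(x + 5)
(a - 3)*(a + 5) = a^2 + 2*a - 15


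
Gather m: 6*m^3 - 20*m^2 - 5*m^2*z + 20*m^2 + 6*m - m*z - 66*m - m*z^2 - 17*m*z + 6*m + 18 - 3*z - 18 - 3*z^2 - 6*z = 6*m^3 - 5*m^2*z + m*(-z^2 - 18*z - 54) - 3*z^2 - 9*z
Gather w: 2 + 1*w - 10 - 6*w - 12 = -5*w - 20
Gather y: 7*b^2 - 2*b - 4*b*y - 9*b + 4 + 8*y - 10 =7*b^2 - 11*b + y*(8 - 4*b) - 6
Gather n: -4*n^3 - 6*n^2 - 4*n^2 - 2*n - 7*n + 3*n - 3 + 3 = -4*n^3 - 10*n^2 - 6*n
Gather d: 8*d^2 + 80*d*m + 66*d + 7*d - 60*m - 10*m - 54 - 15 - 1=8*d^2 + d*(80*m + 73) - 70*m - 70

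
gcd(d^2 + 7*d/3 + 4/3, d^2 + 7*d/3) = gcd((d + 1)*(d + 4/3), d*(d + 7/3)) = 1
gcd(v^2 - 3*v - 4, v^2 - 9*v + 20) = v - 4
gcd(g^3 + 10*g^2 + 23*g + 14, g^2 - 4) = g + 2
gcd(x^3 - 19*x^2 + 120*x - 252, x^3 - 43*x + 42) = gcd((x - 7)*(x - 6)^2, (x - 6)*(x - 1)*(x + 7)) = x - 6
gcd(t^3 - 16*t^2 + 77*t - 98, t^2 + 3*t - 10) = t - 2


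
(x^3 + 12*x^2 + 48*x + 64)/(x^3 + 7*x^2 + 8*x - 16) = (x + 4)/(x - 1)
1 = 1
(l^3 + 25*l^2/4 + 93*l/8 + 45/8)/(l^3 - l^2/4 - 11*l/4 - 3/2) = (l^2 + 11*l/2 + 15/2)/(l^2 - l - 2)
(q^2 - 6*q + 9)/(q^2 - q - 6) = (q - 3)/(q + 2)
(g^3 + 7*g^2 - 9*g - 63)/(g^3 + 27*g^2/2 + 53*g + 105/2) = 2*(g^2 - 9)/(2*g^2 + 13*g + 15)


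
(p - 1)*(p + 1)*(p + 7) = p^3 + 7*p^2 - p - 7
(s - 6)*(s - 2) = s^2 - 8*s + 12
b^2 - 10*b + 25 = (b - 5)^2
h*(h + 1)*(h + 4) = h^3 + 5*h^2 + 4*h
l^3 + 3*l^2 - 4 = (l - 1)*(l + 2)^2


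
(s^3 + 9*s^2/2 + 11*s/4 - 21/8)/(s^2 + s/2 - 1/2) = (s^2 + 5*s + 21/4)/(s + 1)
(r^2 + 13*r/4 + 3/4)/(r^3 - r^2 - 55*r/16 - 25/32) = 8*(r + 3)/(8*r^2 - 10*r - 25)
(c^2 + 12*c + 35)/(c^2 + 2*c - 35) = (c + 5)/(c - 5)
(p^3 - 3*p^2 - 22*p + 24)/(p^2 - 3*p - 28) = (p^2 - 7*p + 6)/(p - 7)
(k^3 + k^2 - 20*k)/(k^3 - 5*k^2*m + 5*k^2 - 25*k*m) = (k - 4)/(k - 5*m)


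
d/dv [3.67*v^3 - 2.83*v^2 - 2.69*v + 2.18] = 11.01*v^2 - 5.66*v - 2.69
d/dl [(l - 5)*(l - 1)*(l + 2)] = 3*l^2 - 8*l - 7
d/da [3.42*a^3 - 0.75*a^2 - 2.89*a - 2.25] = 10.26*a^2 - 1.5*a - 2.89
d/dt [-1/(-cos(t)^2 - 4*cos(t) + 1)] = 2*(cos(t) + 2)*sin(t)/(-sin(t)^2 + 4*cos(t))^2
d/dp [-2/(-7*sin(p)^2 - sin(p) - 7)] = -2*(14*sin(p) + 1)*cos(p)/(7*sin(p)^2 + sin(p) + 7)^2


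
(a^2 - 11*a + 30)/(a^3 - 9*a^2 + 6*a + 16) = (a^2 - 11*a + 30)/(a^3 - 9*a^2 + 6*a + 16)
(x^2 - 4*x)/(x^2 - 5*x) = (x - 4)/(x - 5)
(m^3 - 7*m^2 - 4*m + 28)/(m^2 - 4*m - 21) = (m^2 - 4)/(m + 3)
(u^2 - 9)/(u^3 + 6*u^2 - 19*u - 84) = (u - 3)/(u^2 + 3*u - 28)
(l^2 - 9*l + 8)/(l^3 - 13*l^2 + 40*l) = (l - 1)/(l*(l - 5))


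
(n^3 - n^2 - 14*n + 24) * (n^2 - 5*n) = n^5 - 6*n^4 - 9*n^3 + 94*n^2 - 120*n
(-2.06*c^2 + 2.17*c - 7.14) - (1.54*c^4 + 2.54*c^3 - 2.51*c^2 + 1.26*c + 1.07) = -1.54*c^4 - 2.54*c^3 + 0.45*c^2 + 0.91*c - 8.21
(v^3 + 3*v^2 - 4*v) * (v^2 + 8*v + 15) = v^5 + 11*v^4 + 35*v^3 + 13*v^2 - 60*v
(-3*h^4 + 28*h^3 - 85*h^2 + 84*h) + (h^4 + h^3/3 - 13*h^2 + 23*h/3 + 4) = -2*h^4 + 85*h^3/3 - 98*h^2 + 275*h/3 + 4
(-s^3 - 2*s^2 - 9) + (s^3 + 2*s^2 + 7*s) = 7*s - 9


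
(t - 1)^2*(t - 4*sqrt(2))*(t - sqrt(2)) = t^4 - 5*sqrt(2)*t^3 - 2*t^3 + 9*t^2 + 10*sqrt(2)*t^2 - 16*t - 5*sqrt(2)*t + 8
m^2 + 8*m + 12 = (m + 2)*(m + 6)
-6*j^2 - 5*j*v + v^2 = (-6*j + v)*(j + v)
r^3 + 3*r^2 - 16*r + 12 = (r - 2)*(r - 1)*(r + 6)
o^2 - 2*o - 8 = (o - 4)*(o + 2)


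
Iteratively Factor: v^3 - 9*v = (v)*(v^2 - 9) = v*(v - 3)*(v + 3)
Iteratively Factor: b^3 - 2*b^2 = (b)*(b^2 - 2*b) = b*(b - 2)*(b)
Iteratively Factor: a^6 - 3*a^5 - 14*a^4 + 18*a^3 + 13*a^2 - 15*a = (a + 3)*(a^5 - 6*a^4 + 4*a^3 + 6*a^2 - 5*a) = a*(a + 3)*(a^4 - 6*a^3 + 4*a^2 + 6*a - 5) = a*(a + 1)*(a + 3)*(a^3 - 7*a^2 + 11*a - 5) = a*(a - 1)*(a + 1)*(a + 3)*(a^2 - 6*a + 5) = a*(a - 1)^2*(a + 1)*(a + 3)*(a - 5)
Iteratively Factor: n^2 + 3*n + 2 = (n + 2)*(n + 1)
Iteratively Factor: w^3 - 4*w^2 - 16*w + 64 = (w + 4)*(w^2 - 8*w + 16) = (w - 4)*(w + 4)*(w - 4)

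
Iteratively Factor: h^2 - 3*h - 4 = (h + 1)*(h - 4)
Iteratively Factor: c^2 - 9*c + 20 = (c - 5)*(c - 4)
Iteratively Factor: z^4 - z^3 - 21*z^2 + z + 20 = (z - 1)*(z^3 - 21*z - 20) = (z - 1)*(z + 4)*(z^2 - 4*z - 5) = (z - 5)*(z - 1)*(z + 4)*(z + 1)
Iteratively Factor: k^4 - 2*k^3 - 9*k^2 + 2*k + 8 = (k + 1)*(k^3 - 3*k^2 - 6*k + 8) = (k + 1)*(k + 2)*(k^2 - 5*k + 4) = (k - 4)*(k + 1)*(k + 2)*(k - 1)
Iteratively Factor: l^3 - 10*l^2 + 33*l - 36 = (l - 4)*(l^2 - 6*l + 9) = (l - 4)*(l - 3)*(l - 3)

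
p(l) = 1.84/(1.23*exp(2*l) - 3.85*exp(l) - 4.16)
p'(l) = 1.84*(-2.46*exp(2*l) + 3.85*exp(l))/(1.23*exp(2*l) - 3.85*exp(l) - 4.16)^2 = (7.084 - 4.5264*exp(l))*exp(l)/(-1.23*exp(2*l) + 3.85*exp(l) + 4.16)^2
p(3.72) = 0.00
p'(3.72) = -0.00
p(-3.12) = -0.43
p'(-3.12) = 0.02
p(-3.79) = -0.43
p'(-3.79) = 0.01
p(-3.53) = -0.43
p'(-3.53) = 0.01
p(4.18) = 0.00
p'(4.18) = -0.00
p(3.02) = 0.00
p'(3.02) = -0.01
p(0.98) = -0.32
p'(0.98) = -0.41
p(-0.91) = -0.33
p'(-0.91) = 0.07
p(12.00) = 0.00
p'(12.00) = 0.00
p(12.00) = 0.00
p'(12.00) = 0.00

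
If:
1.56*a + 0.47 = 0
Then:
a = -0.30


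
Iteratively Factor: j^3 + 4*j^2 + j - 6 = (j + 2)*(j^2 + 2*j - 3) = (j - 1)*(j + 2)*(j + 3)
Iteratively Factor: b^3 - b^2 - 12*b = (b + 3)*(b^2 - 4*b) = (b - 4)*(b + 3)*(b)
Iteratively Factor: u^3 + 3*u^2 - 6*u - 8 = (u - 2)*(u^2 + 5*u + 4) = (u - 2)*(u + 4)*(u + 1)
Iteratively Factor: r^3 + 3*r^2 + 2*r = (r + 1)*(r^2 + 2*r) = r*(r + 1)*(r + 2)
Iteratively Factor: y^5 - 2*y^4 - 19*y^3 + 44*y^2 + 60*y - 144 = (y - 3)*(y^4 + y^3 - 16*y^2 - 4*y + 48) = (y - 3)*(y + 2)*(y^3 - y^2 - 14*y + 24) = (y - 3)^2*(y + 2)*(y^2 + 2*y - 8) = (y - 3)^2*(y + 2)*(y + 4)*(y - 2)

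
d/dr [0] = 0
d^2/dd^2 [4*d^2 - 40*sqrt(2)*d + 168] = 8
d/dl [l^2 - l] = 2*l - 1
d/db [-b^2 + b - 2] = 1 - 2*b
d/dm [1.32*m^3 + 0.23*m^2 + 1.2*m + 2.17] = 3.96*m^2 + 0.46*m + 1.2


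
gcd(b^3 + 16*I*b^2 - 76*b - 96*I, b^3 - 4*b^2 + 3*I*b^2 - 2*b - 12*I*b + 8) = b + 2*I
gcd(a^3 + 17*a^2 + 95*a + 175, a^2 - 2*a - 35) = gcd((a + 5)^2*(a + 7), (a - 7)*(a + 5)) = a + 5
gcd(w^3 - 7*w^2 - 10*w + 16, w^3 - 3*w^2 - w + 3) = w - 1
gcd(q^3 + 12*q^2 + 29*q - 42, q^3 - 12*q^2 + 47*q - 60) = 1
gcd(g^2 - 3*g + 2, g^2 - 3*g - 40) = 1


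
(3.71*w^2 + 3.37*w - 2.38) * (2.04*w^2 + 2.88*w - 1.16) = 7.5684*w^4 + 17.5596*w^3 + 0.546800000000001*w^2 - 10.7636*w + 2.7608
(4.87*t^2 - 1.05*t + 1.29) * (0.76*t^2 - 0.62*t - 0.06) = 3.7012*t^4 - 3.8174*t^3 + 1.3392*t^2 - 0.7368*t - 0.0774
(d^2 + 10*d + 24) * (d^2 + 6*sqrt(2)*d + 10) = d^4 + 6*sqrt(2)*d^3 + 10*d^3 + 34*d^2 + 60*sqrt(2)*d^2 + 100*d + 144*sqrt(2)*d + 240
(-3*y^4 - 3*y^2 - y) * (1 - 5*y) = 15*y^5 - 3*y^4 + 15*y^3 + 2*y^2 - y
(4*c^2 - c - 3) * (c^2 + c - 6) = 4*c^4 + 3*c^3 - 28*c^2 + 3*c + 18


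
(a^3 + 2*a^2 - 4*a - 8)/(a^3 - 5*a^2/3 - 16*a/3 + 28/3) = 3*(a^2 + 4*a + 4)/(3*a^2 + a - 14)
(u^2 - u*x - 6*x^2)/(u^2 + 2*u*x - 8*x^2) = (u^2 - u*x - 6*x^2)/(u^2 + 2*u*x - 8*x^2)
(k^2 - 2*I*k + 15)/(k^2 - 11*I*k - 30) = (k + 3*I)/(k - 6*I)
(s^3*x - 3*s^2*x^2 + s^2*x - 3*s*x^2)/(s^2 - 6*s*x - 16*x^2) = s*x*(-s^2 + 3*s*x - s + 3*x)/(-s^2 + 6*s*x + 16*x^2)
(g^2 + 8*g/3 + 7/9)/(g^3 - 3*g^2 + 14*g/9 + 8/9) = (3*g + 7)/(3*g^2 - 10*g + 8)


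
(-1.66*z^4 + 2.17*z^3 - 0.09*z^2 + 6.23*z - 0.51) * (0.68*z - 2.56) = -1.1288*z^5 + 5.7252*z^4 - 5.6164*z^3 + 4.4668*z^2 - 16.2956*z + 1.3056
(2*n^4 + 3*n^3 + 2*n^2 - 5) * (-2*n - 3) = -4*n^5 - 12*n^4 - 13*n^3 - 6*n^2 + 10*n + 15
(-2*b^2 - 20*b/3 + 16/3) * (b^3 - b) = -2*b^5 - 20*b^4/3 + 22*b^3/3 + 20*b^2/3 - 16*b/3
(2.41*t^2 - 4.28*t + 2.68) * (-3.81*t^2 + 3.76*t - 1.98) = -9.1821*t^4 + 25.3684*t^3 - 31.0754*t^2 + 18.5512*t - 5.3064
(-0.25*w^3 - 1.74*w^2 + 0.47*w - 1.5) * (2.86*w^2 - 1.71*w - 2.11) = -0.715*w^5 - 4.5489*w^4 + 4.8471*w^3 - 1.4223*w^2 + 1.5733*w + 3.165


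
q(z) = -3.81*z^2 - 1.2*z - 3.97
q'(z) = -7.62*z - 1.2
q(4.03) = -70.68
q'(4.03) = -31.91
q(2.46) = -29.98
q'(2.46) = -19.95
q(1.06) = -9.52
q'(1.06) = -9.28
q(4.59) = -89.75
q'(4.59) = -36.18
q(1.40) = -13.12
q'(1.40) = -11.87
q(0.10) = -4.13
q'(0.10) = -1.96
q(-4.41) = -72.78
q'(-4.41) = 32.40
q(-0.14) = -3.88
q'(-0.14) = -0.13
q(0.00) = -3.97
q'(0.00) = -1.20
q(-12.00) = -538.21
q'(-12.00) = 90.24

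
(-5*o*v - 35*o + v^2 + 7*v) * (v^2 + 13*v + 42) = -5*o*v^3 - 100*o*v^2 - 665*o*v - 1470*o + v^4 + 20*v^3 + 133*v^2 + 294*v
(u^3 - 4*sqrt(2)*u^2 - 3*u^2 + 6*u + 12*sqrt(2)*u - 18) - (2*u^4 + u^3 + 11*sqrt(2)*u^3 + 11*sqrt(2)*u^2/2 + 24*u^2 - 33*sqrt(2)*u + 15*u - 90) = -2*u^4 - 11*sqrt(2)*u^3 - 27*u^2 - 19*sqrt(2)*u^2/2 - 9*u + 45*sqrt(2)*u + 72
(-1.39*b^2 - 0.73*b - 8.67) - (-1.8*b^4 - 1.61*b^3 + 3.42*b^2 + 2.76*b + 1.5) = 1.8*b^4 + 1.61*b^3 - 4.81*b^2 - 3.49*b - 10.17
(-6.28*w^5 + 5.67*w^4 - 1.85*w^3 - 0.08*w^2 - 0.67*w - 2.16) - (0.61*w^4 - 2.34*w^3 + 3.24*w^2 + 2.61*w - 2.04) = -6.28*w^5 + 5.06*w^4 + 0.49*w^3 - 3.32*w^2 - 3.28*w - 0.12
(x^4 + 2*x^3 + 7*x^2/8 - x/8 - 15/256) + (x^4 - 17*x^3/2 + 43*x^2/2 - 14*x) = 2*x^4 - 13*x^3/2 + 179*x^2/8 - 113*x/8 - 15/256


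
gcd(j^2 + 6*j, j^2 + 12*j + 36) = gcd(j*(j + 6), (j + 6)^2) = j + 6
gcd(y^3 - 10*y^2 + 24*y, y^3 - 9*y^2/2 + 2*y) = y^2 - 4*y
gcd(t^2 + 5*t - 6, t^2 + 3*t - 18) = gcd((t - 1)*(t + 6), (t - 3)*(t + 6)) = t + 6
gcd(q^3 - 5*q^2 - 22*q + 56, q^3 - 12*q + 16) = q^2 + 2*q - 8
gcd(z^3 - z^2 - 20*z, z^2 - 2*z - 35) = 1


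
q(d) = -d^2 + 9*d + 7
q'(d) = 9 - 2*d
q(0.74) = 13.11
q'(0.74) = 7.52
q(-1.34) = -6.86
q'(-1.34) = 11.68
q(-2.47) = -21.33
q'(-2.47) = 13.94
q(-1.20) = -5.24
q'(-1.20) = 11.40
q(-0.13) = 5.81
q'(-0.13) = 9.26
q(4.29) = 27.21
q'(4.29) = 0.42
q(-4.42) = -52.32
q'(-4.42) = 17.84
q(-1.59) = -9.84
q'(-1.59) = 12.18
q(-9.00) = -155.00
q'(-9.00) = 27.00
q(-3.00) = -29.00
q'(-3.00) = 15.00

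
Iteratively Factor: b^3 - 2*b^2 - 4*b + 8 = (b - 2)*(b^2 - 4) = (b - 2)*(b + 2)*(b - 2)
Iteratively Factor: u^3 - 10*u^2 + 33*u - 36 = (u - 4)*(u^2 - 6*u + 9) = (u - 4)*(u - 3)*(u - 3)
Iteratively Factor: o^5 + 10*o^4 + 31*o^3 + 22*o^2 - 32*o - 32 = (o - 1)*(o^4 + 11*o^3 + 42*o^2 + 64*o + 32) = (o - 1)*(o + 4)*(o^3 + 7*o^2 + 14*o + 8) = (o - 1)*(o + 2)*(o + 4)*(o^2 + 5*o + 4) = (o - 1)*(o + 1)*(o + 2)*(o + 4)*(o + 4)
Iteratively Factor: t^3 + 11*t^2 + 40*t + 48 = (t + 3)*(t^2 + 8*t + 16) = (t + 3)*(t + 4)*(t + 4)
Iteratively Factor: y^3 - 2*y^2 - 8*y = (y + 2)*(y^2 - 4*y) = (y - 4)*(y + 2)*(y)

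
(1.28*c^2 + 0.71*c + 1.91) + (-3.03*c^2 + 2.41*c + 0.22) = -1.75*c^2 + 3.12*c + 2.13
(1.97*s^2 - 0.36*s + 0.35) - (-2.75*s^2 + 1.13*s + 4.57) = 4.72*s^2 - 1.49*s - 4.22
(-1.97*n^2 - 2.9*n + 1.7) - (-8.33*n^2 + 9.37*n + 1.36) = 6.36*n^2 - 12.27*n + 0.34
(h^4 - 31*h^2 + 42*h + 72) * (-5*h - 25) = -5*h^5 - 25*h^4 + 155*h^3 + 565*h^2 - 1410*h - 1800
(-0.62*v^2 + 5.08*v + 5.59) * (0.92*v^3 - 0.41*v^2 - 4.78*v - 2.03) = -0.5704*v^5 + 4.9278*v^4 + 6.0236*v^3 - 25.3157*v^2 - 37.0326*v - 11.3477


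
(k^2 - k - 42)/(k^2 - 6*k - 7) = (k + 6)/(k + 1)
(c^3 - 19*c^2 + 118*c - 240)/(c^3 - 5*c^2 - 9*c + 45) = (c^2 - 14*c + 48)/(c^2 - 9)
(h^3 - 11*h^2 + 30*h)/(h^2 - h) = (h^2 - 11*h + 30)/(h - 1)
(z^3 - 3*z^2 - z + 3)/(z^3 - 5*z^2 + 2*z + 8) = (z^2 - 4*z + 3)/(z^2 - 6*z + 8)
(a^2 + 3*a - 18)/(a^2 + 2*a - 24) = (a - 3)/(a - 4)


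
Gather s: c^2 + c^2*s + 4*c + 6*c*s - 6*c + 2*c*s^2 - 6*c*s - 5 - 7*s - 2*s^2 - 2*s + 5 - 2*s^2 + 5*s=c^2 - 2*c + s^2*(2*c - 4) + s*(c^2 - 4)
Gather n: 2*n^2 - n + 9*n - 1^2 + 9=2*n^2 + 8*n + 8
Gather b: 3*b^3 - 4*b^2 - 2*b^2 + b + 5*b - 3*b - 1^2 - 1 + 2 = 3*b^3 - 6*b^2 + 3*b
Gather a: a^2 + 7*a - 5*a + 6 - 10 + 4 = a^2 + 2*a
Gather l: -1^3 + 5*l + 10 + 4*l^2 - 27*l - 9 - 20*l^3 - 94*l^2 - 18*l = -20*l^3 - 90*l^2 - 40*l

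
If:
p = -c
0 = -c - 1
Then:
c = -1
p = 1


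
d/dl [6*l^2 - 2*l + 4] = 12*l - 2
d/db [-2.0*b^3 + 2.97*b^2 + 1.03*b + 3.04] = -6.0*b^2 + 5.94*b + 1.03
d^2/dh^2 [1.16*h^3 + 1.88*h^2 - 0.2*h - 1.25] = 6.96*h + 3.76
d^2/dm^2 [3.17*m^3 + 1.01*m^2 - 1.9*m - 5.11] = 19.02*m + 2.02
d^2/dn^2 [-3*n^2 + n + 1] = -6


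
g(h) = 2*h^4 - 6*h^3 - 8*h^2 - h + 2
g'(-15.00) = -30811.00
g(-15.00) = 119717.00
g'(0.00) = -1.00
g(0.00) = 2.00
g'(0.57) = -14.49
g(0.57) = -2.07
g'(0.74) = -19.46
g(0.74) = -4.95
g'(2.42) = -31.76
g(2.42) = -63.71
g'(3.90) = 137.37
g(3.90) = -16.81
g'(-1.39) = -35.02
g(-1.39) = 11.51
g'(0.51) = -12.78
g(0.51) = -1.25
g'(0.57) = -14.49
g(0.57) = -2.07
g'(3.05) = 9.74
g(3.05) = -72.63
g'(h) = 8*h^3 - 18*h^2 - 16*h - 1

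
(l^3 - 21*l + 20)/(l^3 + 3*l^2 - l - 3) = (l^2 + l - 20)/(l^2 + 4*l + 3)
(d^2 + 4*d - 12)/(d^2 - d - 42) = (d - 2)/(d - 7)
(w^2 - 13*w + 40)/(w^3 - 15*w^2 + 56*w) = (w - 5)/(w*(w - 7))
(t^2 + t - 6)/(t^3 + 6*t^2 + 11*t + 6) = (t - 2)/(t^2 + 3*t + 2)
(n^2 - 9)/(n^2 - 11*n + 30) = (n^2 - 9)/(n^2 - 11*n + 30)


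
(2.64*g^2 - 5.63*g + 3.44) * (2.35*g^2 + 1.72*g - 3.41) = 6.204*g^4 - 8.6897*g^3 - 10.602*g^2 + 25.1151*g - 11.7304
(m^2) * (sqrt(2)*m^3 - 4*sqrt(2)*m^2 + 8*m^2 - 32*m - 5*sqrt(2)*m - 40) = sqrt(2)*m^5 - 4*sqrt(2)*m^4 + 8*m^4 - 32*m^3 - 5*sqrt(2)*m^3 - 40*m^2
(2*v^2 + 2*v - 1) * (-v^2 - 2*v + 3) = -2*v^4 - 6*v^3 + 3*v^2 + 8*v - 3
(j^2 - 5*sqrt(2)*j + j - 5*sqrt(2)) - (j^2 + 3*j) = -5*sqrt(2)*j - 2*j - 5*sqrt(2)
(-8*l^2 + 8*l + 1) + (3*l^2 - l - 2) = -5*l^2 + 7*l - 1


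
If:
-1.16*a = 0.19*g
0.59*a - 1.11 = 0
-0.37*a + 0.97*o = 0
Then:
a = 1.88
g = -11.49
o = 0.72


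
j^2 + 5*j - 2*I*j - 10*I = (j + 5)*(j - 2*I)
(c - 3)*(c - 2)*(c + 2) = c^3 - 3*c^2 - 4*c + 12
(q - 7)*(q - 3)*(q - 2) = q^3 - 12*q^2 + 41*q - 42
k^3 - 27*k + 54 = (k - 3)^2*(k + 6)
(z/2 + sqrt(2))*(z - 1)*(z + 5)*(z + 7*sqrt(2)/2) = z^4/2 + 2*z^3 + 11*sqrt(2)*z^3/4 + 9*z^2/2 + 11*sqrt(2)*z^2 - 55*sqrt(2)*z/4 + 28*z - 35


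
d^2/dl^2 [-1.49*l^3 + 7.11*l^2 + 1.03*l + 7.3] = 14.22 - 8.94*l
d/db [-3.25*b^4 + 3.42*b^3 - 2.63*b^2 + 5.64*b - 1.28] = -13.0*b^3 + 10.26*b^2 - 5.26*b + 5.64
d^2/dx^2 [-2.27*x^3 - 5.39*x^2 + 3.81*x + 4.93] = -13.62*x - 10.78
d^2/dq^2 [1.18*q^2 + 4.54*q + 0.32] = 2.36000000000000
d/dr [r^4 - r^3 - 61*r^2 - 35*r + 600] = 4*r^3 - 3*r^2 - 122*r - 35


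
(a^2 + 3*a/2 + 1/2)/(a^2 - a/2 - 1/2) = (a + 1)/(a - 1)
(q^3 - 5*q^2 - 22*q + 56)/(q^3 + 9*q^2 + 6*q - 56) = (q - 7)/(q + 7)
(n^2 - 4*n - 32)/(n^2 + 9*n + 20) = (n - 8)/(n + 5)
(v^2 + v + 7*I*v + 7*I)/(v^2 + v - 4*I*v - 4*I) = (v + 7*I)/(v - 4*I)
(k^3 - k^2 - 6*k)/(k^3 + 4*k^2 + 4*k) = (k - 3)/(k + 2)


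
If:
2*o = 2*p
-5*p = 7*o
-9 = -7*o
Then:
No Solution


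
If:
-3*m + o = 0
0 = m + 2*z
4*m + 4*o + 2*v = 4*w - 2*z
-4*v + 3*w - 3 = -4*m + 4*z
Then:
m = -2*z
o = -6*z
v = -69*z/5 - 6/5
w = -72*z/5 - 3/5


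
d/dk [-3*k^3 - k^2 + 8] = k*(-9*k - 2)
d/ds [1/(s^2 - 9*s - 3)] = (9 - 2*s)/(-s^2 + 9*s + 3)^2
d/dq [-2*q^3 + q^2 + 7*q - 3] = -6*q^2 + 2*q + 7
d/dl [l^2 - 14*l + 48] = 2*l - 14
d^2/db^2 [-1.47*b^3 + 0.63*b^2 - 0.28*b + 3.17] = 1.26 - 8.82*b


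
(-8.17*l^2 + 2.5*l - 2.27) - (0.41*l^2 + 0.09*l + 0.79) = -8.58*l^2 + 2.41*l - 3.06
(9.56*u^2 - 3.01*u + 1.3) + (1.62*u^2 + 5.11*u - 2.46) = 11.18*u^2 + 2.1*u - 1.16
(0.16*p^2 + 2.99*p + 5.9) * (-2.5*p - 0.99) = -0.4*p^3 - 7.6334*p^2 - 17.7101*p - 5.841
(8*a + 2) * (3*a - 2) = 24*a^2 - 10*a - 4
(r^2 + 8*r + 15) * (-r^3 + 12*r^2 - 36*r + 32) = -r^5 + 4*r^4 + 45*r^3 - 76*r^2 - 284*r + 480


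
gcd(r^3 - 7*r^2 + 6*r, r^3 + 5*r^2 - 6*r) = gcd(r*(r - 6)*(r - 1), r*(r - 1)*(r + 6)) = r^2 - r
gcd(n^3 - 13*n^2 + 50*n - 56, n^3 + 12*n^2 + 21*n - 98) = n - 2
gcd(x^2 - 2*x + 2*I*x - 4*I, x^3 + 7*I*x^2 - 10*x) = x + 2*I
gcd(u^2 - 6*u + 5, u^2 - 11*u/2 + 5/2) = u - 5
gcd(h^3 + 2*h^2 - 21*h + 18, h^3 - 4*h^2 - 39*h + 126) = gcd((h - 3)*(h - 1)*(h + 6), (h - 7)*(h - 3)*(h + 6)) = h^2 + 3*h - 18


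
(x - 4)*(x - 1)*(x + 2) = x^3 - 3*x^2 - 6*x + 8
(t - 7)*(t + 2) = t^2 - 5*t - 14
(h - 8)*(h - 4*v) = h^2 - 4*h*v - 8*h + 32*v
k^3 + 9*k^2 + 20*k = k*(k + 4)*(k + 5)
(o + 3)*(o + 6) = o^2 + 9*o + 18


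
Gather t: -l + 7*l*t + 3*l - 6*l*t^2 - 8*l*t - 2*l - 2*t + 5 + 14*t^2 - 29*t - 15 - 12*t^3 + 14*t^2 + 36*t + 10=-12*t^3 + t^2*(28 - 6*l) + t*(5 - l)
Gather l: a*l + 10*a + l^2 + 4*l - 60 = 10*a + l^2 + l*(a + 4) - 60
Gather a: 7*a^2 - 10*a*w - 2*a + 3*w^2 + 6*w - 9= 7*a^2 + a*(-10*w - 2) + 3*w^2 + 6*w - 9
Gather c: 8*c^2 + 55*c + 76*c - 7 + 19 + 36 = 8*c^2 + 131*c + 48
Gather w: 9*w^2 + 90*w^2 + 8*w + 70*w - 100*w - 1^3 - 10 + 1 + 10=99*w^2 - 22*w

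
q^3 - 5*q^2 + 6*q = q*(q - 3)*(q - 2)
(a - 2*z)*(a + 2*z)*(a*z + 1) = a^3*z + a^2 - 4*a*z^3 - 4*z^2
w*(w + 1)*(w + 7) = w^3 + 8*w^2 + 7*w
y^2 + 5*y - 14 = (y - 2)*(y + 7)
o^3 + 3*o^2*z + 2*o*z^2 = o*(o + z)*(o + 2*z)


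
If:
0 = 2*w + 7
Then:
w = -7/2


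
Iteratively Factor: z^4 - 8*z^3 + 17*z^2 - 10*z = (z - 5)*(z^3 - 3*z^2 + 2*z) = (z - 5)*(z - 2)*(z^2 - z) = z*(z - 5)*(z - 2)*(z - 1)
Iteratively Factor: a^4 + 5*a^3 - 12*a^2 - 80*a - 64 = (a + 4)*(a^3 + a^2 - 16*a - 16) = (a + 4)^2*(a^2 - 3*a - 4) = (a + 1)*(a + 4)^2*(a - 4)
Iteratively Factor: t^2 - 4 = (t - 2)*(t + 2)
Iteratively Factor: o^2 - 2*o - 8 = (o - 4)*(o + 2)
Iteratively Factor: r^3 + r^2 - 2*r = (r + 2)*(r^2 - r) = (r - 1)*(r + 2)*(r)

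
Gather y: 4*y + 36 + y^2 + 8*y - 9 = y^2 + 12*y + 27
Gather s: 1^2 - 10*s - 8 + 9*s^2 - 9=9*s^2 - 10*s - 16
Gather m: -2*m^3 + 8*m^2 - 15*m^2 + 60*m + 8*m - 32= -2*m^3 - 7*m^2 + 68*m - 32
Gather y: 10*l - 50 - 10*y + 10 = 10*l - 10*y - 40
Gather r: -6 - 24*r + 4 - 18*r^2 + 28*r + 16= -18*r^2 + 4*r + 14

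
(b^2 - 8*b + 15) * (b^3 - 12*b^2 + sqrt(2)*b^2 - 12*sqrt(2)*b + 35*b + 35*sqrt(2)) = b^5 - 20*b^4 + sqrt(2)*b^4 - 20*sqrt(2)*b^3 + 146*b^3 - 460*b^2 + 146*sqrt(2)*b^2 - 460*sqrt(2)*b + 525*b + 525*sqrt(2)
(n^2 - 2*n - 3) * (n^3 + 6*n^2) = n^5 + 4*n^4 - 15*n^3 - 18*n^2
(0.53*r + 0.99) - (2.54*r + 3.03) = -2.01*r - 2.04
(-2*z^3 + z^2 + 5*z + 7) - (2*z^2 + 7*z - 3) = -2*z^3 - z^2 - 2*z + 10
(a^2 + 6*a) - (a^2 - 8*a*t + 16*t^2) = 8*a*t + 6*a - 16*t^2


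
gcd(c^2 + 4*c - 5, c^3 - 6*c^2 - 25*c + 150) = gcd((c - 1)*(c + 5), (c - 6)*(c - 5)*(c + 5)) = c + 5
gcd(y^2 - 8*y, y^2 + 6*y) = y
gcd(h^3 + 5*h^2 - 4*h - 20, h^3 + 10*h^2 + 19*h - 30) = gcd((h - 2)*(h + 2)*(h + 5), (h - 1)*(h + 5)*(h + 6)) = h + 5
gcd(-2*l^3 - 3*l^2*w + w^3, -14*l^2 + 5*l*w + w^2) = -2*l + w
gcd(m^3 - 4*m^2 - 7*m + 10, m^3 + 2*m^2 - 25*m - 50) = m^2 - 3*m - 10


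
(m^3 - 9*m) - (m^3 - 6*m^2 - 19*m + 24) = 6*m^2 + 10*m - 24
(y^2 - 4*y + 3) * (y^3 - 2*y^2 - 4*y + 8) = y^5 - 6*y^4 + 7*y^3 + 18*y^2 - 44*y + 24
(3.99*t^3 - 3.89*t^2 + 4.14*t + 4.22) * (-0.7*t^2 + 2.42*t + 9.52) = -2.793*t^5 + 12.3788*t^4 + 25.673*t^3 - 29.968*t^2 + 49.6252*t + 40.1744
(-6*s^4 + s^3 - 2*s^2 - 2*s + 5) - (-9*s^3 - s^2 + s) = -6*s^4 + 10*s^3 - s^2 - 3*s + 5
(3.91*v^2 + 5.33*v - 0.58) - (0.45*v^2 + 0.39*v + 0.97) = 3.46*v^2 + 4.94*v - 1.55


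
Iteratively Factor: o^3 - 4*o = (o + 2)*(o^2 - 2*o) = o*(o + 2)*(o - 2)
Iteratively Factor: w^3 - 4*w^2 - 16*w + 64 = (w + 4)*(w^2 - 8*w + 16) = (w - 4)*(w + 4)*(w - 4)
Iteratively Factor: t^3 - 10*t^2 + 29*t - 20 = (t - 5)*(t^2 - 5*t + 4) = (t - 5)*(t - 4)*(t - 1)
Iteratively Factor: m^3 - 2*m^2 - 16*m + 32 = (m + 4)*(m^2 - 6*m + 8) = (m - 2)*(m + 4)*(m - 4)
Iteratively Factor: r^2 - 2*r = (r)*(r - 2)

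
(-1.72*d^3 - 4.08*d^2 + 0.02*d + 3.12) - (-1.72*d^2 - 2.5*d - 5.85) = -1.72*d^3 - 2.36*d^2 + 2.52*d + 8.97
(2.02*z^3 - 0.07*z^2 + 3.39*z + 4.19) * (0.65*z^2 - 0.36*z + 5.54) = 1.313*z^5 - 0.7727*z^4 + 13.4195*z^3 + 1.1153*z^2 + 17.2722*z + 23.2126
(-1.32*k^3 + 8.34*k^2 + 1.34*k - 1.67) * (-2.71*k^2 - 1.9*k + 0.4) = 3.5772*k^5 - 20.0934*k^4 - 20.0054*k^3 + 5.3157*k^2 + 3.709*k - 0.668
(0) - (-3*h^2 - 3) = 3*h^2 + 3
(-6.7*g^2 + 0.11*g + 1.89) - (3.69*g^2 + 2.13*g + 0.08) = -10.39*g^2 - 2.02*g + 1.81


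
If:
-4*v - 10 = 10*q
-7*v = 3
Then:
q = -29/35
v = -3/7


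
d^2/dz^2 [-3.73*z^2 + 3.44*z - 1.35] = -7.46000000000000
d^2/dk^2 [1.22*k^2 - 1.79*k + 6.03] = 2.44000000000000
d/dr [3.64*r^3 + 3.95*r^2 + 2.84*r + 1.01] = 10.92*r^2 + 7.9*r + 2.84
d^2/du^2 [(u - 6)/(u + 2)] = -16/(u + 2)^3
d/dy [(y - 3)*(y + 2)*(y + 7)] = 3*y^2 + 12*y - 13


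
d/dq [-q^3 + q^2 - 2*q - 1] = -3*q^2 + 2*q - 2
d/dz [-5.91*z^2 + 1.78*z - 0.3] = 1.78 - 11.82*z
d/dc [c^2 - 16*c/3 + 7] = 2*c - 16/3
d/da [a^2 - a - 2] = 2*a - 1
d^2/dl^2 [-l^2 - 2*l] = -2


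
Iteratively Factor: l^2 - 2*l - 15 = (l - 5)*(l + 3)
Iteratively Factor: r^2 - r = (r - 1)*(r)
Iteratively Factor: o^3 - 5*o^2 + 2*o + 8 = (o - 4)*(o^2 - o - 2) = (o - 4)*(o + 1)*(o - 2)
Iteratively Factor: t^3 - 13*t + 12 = (t - 1)*(t^2 + t - 12) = (t - 1)*(t + 4)*(t - 3)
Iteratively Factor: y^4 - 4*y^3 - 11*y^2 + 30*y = (y + 3)*(y^3 - 7*y^2 + 10*y) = (y - 2)*(y + 3)*(y^2 - 5*y) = y*(y - 2)*(y + 3)*(y - 5)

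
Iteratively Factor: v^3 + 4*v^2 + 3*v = (v + 1)*(v^2 + 3*v) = v*(v + 1)*(v + 3)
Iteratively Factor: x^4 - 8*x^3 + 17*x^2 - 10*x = (x)*(x^3 - 8*x^2 + 17*x - 10) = x*(x - 5)*(x^2 - 3*x + 2) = x*(x - 5)*(x - 2)*(x - 1)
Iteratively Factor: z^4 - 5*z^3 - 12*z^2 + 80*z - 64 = (z - 4)*(z^3 - z^2 - 16*z + 16) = (z - 4)^2*(z^2 + 3*z - 4) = (z - 4)^2*(z + 4)*(z - 1)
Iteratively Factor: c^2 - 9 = (c + 3)*(c - 3)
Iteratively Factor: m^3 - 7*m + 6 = (m + 3)*(m^2 - 3*m + 2) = (m - 1)*(m + 3)*(m - 2)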